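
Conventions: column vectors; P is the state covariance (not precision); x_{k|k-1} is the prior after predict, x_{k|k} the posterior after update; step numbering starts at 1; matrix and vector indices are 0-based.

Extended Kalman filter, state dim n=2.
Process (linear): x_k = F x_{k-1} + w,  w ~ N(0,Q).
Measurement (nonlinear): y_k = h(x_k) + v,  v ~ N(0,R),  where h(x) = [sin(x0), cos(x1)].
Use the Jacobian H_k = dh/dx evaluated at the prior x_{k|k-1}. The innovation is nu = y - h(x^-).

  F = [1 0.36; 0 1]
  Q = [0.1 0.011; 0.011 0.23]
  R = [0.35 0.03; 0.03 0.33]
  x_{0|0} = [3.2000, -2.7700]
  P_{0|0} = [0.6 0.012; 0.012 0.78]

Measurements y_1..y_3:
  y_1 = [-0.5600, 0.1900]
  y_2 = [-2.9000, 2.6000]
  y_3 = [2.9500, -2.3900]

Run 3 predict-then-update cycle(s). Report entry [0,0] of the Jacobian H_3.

H_jac[0,0] = 0.6658

step 1: x^-=[2.2028, -2.7700]  P^-=[0.8097 0.3038; 0.3038 1.0100]  H_jac=[-0.5908 0.0000; 0.0000 0.3631]  S=[0.6326 -0.0352; -0.0352 0.4632]  K=[-0.7461 0.1815; -0.2407 0.7735]  nu=[-1.3668, 1.1218]  x^+=[3.4262, -1.5733]  P^+=[0.4328 0.1033; 0.1033 0.6831]
step 2: x^-=[2.8598, -1.5733]  P^-=[0.6957 0.3603; 0.3603 0.9131]  H_jac=[-0.9606 0.0000; 0.0000 1.0000]  S=[0.9919 -0.3160; -0.3160 1.2431]  K=[-0.6326 0.1290; -0.1249 0.7028]  nu=[-3.1781, 2.6025]  x^+=[5.2060, 0.6528]  P^+=[0.2265 0.0236; 0.0236 0.2282]
step 3: x^-=[5.4410, 0.6528]  P^-=[0.3730 0.1167; 0.1167 0.4582]  H_jac=[0.6658 0.0000; 0.0000 -0.6074]  S=[0.5154 -0.0172; -0.0172 0.4990]  K=[0.4777 -0.1256; 0.1323 -0.5531]  nu=[3.6961, -3.1844]  x^+=[7.6067, 2.9031]  P^+=[0.2455 0.0446; 0.0446 0.2940]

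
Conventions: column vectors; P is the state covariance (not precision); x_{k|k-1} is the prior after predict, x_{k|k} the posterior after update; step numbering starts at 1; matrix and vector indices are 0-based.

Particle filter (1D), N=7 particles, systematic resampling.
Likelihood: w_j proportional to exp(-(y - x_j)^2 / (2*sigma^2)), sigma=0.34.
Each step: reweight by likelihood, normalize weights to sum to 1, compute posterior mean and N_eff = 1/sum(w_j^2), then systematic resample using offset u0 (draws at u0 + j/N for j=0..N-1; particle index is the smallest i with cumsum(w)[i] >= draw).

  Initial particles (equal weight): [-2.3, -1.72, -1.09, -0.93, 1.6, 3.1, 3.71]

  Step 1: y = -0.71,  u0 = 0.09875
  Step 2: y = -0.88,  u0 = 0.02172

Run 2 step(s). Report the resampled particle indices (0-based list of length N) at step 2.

resampled_idx = [0, 1, 2, 3, 4, 5, 6]

step 1: w=[0.0000, 0.0089, 0.3941, 0.5970, 0.0000, 0.0000, 0.0000]  mean=-1.0001  Neff=1.9541  idx=[2, 2, 2, 3, 3, 3, 3]
step 2: w=[0.1284, 0.1284, 0.1284, 0.1537, 0.1537, 0.1537, 0.1537]  mean=-0.9916  Neff=6.9466  idx=[0, 1, 2, 3, 4, 5, 6]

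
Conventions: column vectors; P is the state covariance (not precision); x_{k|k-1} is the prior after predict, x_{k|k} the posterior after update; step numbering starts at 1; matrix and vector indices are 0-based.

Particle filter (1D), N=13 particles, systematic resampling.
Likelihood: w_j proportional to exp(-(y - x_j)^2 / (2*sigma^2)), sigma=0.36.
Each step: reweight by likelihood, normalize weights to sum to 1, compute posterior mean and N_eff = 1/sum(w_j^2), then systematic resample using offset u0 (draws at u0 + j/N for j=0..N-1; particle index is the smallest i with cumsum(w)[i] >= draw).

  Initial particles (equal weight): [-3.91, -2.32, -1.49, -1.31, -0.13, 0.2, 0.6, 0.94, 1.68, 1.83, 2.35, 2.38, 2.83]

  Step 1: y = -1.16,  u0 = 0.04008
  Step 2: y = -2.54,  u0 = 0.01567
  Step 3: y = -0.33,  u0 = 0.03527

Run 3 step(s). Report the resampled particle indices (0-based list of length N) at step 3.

resampled_idx = [0, 2, 4, 6, 7, 9, 10, 10, 11, 11, 11, 12, 12]

step 1: w=[0.0000, 0.0035, 0.4114, 0.5742, 0.0105, 0.0005, 0.0000, 0.0000, 0.0000, 0.0000, 0.0000, 0.0000, 0.0000]  mean=-1.3745  Neff=2.0039  idx=[2, 2, 2, 2, 2, 3, 3, 3, 3, 3, 3, 3, 3]
step 2: w=[0.1505, 0.1505, 0.1505, 0.1505, 0.1505, 0.0309, 0.0309, 0.0309, 0.0309, 0.0309, 0.0309, 0.0309, 0.0309]  mean=-1.4455  Neff=8.2667  idx=[0, 0, 1, 1, 2, 2, 3, 3, 4, 4, 6, 8, 11]
step 3: w=[0.0430, 0.0430, 0.0430, 0.0430, 0.0430, 0.0430, 0.0430, 0.0430, 0.0430, 0.0430, 0.1900, 0.1900, 0.1900]  mean=-1.3874  Neff=7.8858  idx=[0, 2, 4, 6, 7, 9, 10, 10, 11, 11, 11, 12, 12]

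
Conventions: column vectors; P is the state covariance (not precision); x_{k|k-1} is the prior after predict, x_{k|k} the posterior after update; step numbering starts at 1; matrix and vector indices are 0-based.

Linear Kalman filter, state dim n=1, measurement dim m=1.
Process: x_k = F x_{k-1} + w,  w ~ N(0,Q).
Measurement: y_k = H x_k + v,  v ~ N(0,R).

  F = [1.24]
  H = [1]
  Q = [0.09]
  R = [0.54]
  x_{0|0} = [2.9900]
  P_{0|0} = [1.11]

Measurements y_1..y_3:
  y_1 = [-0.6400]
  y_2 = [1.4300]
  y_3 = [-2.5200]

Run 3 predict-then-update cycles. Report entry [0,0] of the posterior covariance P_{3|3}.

P_post[0,0] = 0.2765

step 1: x^-=[3.7076]  P^-=[1.7967]  S=[2.3367]  K=[0.7689]  nu=[-4.3476]  x^+=[0.3647]  P^+=[0.4152]
step 2: x^-=[0.4522]  P^-=[0.7284]  S=[1.2684]  K=[0.5743]  nu=[0.9778]  x^+=[1.0137]  P^+=[0.3101]
step 3: x^-=[1.2570]  P^-=[0.5668]  S=[1.1068]  K=[0.5121]  nu=[-3.7770]  x^+=[-0.6773]  P^+=[0.2765]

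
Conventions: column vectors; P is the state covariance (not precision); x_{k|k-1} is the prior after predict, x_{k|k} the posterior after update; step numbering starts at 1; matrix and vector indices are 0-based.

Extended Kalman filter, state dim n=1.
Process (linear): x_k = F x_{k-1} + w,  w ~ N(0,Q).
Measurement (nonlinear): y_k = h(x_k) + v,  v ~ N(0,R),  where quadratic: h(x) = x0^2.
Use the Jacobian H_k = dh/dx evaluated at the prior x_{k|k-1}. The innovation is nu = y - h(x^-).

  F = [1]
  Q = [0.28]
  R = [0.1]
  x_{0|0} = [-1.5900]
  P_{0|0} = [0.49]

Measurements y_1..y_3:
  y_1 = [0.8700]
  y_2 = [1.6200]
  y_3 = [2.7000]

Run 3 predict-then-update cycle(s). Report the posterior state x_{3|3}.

x_post = [-1.6756]

step 1: x^-=[-1.5900]  P^-=[0.7700]  H_jac=[-3.1800]  S=[7.8865]  K=[-0.3105]  nu=[-1.6581]  x^+=[-1.0752]  P^+=[0.0098]
step 2: x^-=[-1.0752]  P^-=[0.2898]  H_jac=[-2.1504]  S=[1.4399]  K=[-0.4327]  nu=[0.4640]  x^+=[-1.2760]  P^+=[0.0201]
step 3: x^-=[-1.2760]  P^-=[0.3001]  H_jac=[-2.5519]  S=[2.0545]  K=[-0.3728]  nu=[1.0719]  x^+=[-1.6756]  P^+=[0.0146]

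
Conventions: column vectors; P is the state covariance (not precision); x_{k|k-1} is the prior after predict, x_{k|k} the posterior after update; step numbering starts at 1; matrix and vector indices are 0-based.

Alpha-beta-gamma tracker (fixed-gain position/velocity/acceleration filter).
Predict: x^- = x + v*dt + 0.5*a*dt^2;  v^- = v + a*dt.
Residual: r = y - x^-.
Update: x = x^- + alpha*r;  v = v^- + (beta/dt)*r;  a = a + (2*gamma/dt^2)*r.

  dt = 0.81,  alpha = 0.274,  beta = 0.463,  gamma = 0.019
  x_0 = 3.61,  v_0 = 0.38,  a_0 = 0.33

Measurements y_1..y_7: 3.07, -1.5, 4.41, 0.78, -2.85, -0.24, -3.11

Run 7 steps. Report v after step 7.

step 1: x_pred=4.0261  r=-0.9561  x^+=3.7641  v^+=0.1008  a^+=0.2746
step 2: x_pred=3.9358  r=-5.4358  x^+=2.4464  v^+=-2.7839  a^+=-0.0402
step 3: x_pred=0.1783  r=4.2317  x^+=1.3378  v^+=-0.3976  a^+=0.2049
step 4: x_pred=1.0829  r=-0.3029  x^+=0.9999  v^+=-0.4048  a^+=0.1873
step 5: x_pred=0.7335  r=-3.5835  x^+=-0.2484  v^+=-2.3014  a^+=-0.0202
step 6: x_pred=-2.1191  r=1.8791  x^+=-1.6043  v^+=-1.2436  a^+=0.0886
step 7: x_pred=-2.5825  r=-0.5275  x^+=-2.7271  v^+=-1.4734  a^+=0.0581

v_post = -1.4734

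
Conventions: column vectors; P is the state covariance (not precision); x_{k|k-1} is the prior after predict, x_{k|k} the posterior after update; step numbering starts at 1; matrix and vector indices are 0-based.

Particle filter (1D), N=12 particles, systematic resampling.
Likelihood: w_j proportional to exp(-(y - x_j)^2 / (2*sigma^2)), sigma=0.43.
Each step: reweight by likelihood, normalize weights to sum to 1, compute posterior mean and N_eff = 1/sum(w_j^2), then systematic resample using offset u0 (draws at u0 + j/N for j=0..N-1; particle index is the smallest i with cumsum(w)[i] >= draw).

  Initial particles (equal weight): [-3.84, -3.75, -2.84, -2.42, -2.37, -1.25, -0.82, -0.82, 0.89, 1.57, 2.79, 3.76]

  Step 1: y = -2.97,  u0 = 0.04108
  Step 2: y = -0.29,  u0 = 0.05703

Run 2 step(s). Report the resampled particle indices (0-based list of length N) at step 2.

resampled_idx = [7, 7, 8, 8, 9, 10, 10, 10, 10, 11, 11, 11]

step 1: w=[0.0616, 0.0920, 0.4556, 0.2105, 0.1802, 0.0002, 0.0000, 0.0000, 0.0000, 0.0000, 0.0000, 0.0000]  mean=-2.8120  Neff=3.3717  idx=[0, 1, 2, 2, 2, 2, 2, 3, 3, 3, 4, 4]
step 2: w=[0.0000, 0.0000, 0.0007, 0.0007, 0.0007, 0.0007, 0.0007, 0.1525, 0.1525, 0.1525, 0.2694, 0.2694]  mean=-2.3946  Neff=4.6530  idx=[7, 7, 8, 8, 9, 10, 10, 10, 10, 11, 11, 11]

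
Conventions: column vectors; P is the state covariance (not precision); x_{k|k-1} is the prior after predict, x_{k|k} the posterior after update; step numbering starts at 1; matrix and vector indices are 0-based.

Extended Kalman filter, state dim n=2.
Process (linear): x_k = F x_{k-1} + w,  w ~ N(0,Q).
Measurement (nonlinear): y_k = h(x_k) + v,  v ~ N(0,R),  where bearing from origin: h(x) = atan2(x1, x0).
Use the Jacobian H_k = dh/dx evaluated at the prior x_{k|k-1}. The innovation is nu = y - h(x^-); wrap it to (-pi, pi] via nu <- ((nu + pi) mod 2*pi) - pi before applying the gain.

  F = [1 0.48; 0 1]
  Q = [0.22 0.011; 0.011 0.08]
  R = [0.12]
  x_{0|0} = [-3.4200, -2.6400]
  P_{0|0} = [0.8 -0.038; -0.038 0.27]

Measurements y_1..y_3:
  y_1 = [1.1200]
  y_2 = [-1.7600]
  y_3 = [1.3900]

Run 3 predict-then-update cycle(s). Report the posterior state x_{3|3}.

step 1: x^-=[-4.6872, -2.6400]  P^-=[1.0457 0.1026; 0.1026 0.3500]  H_jac=[0.0912 -0.1620]  S=[0.1349]  K=[0.5842; -0.3510]  nu=[-2.5345]  x^+=[-6.1678, -1.7505]  P^+=[0.9997 0.1302; 0.1302 0.3334]
step 2: x^-=[-7.0081, -1.7505]  P^-=[1.4216 0.3013; 0.3013 0.4134]  H_jac=[0.0335 -0.1343]  S=[0.1263]  K=[0.0572; -0.3595]  nu=[1.1368]  x^+=[-6.9430, -2.1591]  P^+=[1.4211 0.3039; 0.3039 0.3971]
step 3: x^-=[-7.9794, -2.1591]  P^-=[2.0243 0.5055; 0.5055 0.4771]  H_jac=[0.0316 -0.1168]  S=[0.1248]  K=[0.0396; -0.3184]  nu=[-2.0159]  x^+=[-8.0592, -1.5172]  P^+=[2.0242 0.5070; 0.5070 0.4644]

x_post = [-8.0592, -1.5172]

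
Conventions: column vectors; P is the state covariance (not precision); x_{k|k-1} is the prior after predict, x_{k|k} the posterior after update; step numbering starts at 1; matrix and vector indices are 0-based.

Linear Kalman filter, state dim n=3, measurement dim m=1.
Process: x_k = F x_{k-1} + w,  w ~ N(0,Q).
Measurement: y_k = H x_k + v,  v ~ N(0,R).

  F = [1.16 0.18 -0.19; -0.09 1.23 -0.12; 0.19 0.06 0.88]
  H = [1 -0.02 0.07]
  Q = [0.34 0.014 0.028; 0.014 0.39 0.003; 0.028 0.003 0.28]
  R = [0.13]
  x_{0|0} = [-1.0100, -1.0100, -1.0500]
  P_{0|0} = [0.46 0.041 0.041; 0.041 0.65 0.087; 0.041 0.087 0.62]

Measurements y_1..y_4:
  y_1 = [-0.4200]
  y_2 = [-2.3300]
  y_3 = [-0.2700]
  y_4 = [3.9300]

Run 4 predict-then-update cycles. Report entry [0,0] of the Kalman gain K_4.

K[0,0] = 0.8615

step 1: x^-=[-1.1539, -1.0254, -1.1765]  P^-=[0.9955 0.1546 0.0902; 0.1546 1.3522 0.0764; 0.0902 0.0764 0.8029]  S=[1.1362]  K=[0.8790; 0.1170; 0.1275]  nu=[0.7957]  x^+=[-0.4544, -0.9323, -1.0751]  P^+=[0.1176 0.0378 -0.0372; 0.0378 1.3366 0.0594; -0.0372 0.0594 0.7844]
step 2: x^-=[-0.4907, -0.9768, -1.0883]  P^-=[0.5980 0.3582 -0.0867; 0.3582 2.3977 0.0931; -0.0867 0.0931 0.8912]  S=[0.7066]  K=[0.8276; 0.4483; -0.0371]  nu=[-1.7827]  x^+=[-1.9660, -1.7760, -1.0222]  P^+=[0.1141 0.0961 -0.0650; 0.0961 2.2557 0.1048; -0.0650 0.1048 0.8903]
step 3: x^-=[-2.4060, -1.8848, -1.3797]  P^-=[0.6603 0.6385 -0.1100; 0.6385 3.7628 0.2148; -0.1100 0.2148 0.9732]  S=[0.7550]  K=[0.8474; 0.7659; -0.0612]  nu=[2.1949]  x^+=[-0.5460, -0.2039, -1.5139]  P^+=[0.1181 0.1484 -0.0709; 0.1484 3.3199 0.2502; -0.0709 0.2502 0.9703]
step 4: x^-=[-0.3824, -0.0200, -1.4482]  P^-=[0.7176 0.9130 -0.0900; 0.9130 5.3194 0.4536; -0.0900 0.4536 1.0538]  S=[0.8045]  K=[0.8615; 1.0421; -0.0314]  nu=[4.4134]  x^+=[3.4195, 4.5791, -1.5869]  P^+=[0.1206 0.1908 -0.0682; 0.1908 4.4457 0.4800; -0.0682 0.4800 1.0530]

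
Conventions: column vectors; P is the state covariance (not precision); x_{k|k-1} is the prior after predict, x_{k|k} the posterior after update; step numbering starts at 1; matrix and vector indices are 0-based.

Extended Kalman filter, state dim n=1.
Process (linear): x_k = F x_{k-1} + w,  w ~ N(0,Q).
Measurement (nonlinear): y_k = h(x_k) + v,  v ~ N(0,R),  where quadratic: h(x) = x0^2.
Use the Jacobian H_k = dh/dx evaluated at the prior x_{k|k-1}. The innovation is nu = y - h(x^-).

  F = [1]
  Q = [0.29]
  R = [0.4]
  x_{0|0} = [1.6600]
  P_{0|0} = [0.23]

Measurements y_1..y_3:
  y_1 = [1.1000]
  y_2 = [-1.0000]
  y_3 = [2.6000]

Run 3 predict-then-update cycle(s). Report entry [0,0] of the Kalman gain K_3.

step 1: x^-=[1.6600]  P^-=[0.5200]  H_jac=[3.3200]  S=[6.1316]  K=[0.2816]  nu=[-1.6556]  x^+=[1.1939]  P^+=[0.0339]
step 2: x^-=[1.1939]  P^-=[0.3239]  H_jac=[2.3877]  S=[2.2467]  K=[0.3442]  nu=[-2.4253]  x^+=[0.3590]  P^+=[0.0577]
step 3: x^-=[0.3590]  P^-=[0.3477]  H_jac=[0.7179]  S=[0.5792]  K=[0.4309]  nu=[2.4712]  x^+=[1.4239]  P^+=[0.2401]

K[0,0] = 0.4309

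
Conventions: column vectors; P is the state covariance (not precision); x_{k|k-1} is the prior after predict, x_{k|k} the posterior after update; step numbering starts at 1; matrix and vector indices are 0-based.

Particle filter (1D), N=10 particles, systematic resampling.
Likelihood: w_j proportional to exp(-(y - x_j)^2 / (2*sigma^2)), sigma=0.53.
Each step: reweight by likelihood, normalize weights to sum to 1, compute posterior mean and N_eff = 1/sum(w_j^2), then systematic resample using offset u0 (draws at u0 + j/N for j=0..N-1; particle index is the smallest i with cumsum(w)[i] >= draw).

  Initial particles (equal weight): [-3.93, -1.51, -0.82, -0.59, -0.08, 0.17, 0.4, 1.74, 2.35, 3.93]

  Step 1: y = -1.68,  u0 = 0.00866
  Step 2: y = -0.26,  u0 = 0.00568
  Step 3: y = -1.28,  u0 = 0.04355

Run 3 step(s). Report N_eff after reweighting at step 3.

step 1: w=[0.0001, 0.7026, 0.1983, 0.0892, 0.0078, 0.0017, 0.0003, 0.0000, 0.0000, 0.0000]  mean=-1.2767  Neff=1.8485  idx=[1, 1, 1, 1, 1, 1, 1, 2, 2, 3]
step 2: w=[0.0258, 0.0258, 0.0258, 0.0258, 0.0258, 0.0258, 0.0258, 0.2382, 0.2382, 0.3430]  mean=-0.8657  Neff=4.2410  idx=[0, 4, 7, 7, 7, 8, 8, 9, 9, 9]
step 3: w=[0.1392, 0.1392, 0.1050, 0.1050, 0.1050, 0.1050, 0.1050, 0.0656, 0.0656, 0.0656]  mean=-0.9669  Neff=9.3666  idx=[0, 1, 1, 2, 3, 4, 5, 6, 7, 9]

N_eff = 9.3666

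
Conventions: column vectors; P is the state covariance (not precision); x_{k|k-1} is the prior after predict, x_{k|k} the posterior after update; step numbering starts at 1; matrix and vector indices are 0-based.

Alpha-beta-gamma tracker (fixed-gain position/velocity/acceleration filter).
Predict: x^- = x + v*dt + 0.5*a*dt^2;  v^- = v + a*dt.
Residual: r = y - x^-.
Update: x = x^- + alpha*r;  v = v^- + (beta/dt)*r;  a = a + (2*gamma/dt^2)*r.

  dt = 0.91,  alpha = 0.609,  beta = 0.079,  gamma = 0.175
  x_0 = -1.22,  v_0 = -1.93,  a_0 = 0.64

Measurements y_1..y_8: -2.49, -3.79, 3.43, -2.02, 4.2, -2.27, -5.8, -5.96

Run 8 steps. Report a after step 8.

a_post = -9.8200

step 1: x_pred=-2.7113  r=0.2213  x^+=-2.5765  v^+=-1.3284  a^+=0.7335
step 2: x_pred=-3.4816  r=-0.3084  x^+=-3.6694  v^+=-0.6876  a^+=0.6032
step 3: x_pred=-4.0454  r=7.4754  x^+=0.5071  v^+=0.5102  a^+=3.7627
step 4: x_pred=2.5294  r=-4.5494  x^+=-0.2412  v^+=3.5394  a^+=1.8399
step 5: x_pred=3.7415  r=0.4585  x^+=4.0207  v^+=5.2535  a^+=2.0337
step 6: x_pred=9.6435  r=-11.9135  x^+=2.3882  v^+=6.0699  a^+=-3.0016
step 7: x_pred=6.6690  r=-12.4690  x^+=-0.9246  v^+=2.2560  a^+=-8.2716
step 8: x_pred=-2.2965  r=-3.6635  x^+=-4.5276  v^+=-5.5892  a^+=-9.8200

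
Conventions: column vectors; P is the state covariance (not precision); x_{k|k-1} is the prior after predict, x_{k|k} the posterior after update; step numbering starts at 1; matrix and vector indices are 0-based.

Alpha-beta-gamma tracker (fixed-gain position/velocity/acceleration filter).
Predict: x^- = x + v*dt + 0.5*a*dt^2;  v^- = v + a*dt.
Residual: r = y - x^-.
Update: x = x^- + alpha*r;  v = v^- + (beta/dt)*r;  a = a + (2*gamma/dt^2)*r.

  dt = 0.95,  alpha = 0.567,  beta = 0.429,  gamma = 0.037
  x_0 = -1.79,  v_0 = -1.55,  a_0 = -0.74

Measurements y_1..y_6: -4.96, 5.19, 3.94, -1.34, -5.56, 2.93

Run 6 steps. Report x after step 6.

x_post = -0.9345

step 1: x_pred=-3.5964  r=-1.3636  x^+=-4.3696  v^+=-2.8688  a^+=-0.8518
step 2: x_pred=-7.4793  r=12.6693  x^+=-0.2958  v^+=2.0432  a^+=0.1870
step 3: x_pred=1.7296  r=2.2104  x^+=2.9829  v^+=3.2190  a^+=0.3682
step 4: x_pred=6.2071  r=-7.5471  x^+=1.9279  v^+=0.1607  a^+=-0.2506
step 5: x_pred=1.9675  r=-7.5275  x^+=-2.3006  v^+=-3.4766  a^+=-0.8678
step 6: x_pred=-5.9950  r=8.9250  x^+=-0.9345  v^+=-0.2707  a^+=-0.1360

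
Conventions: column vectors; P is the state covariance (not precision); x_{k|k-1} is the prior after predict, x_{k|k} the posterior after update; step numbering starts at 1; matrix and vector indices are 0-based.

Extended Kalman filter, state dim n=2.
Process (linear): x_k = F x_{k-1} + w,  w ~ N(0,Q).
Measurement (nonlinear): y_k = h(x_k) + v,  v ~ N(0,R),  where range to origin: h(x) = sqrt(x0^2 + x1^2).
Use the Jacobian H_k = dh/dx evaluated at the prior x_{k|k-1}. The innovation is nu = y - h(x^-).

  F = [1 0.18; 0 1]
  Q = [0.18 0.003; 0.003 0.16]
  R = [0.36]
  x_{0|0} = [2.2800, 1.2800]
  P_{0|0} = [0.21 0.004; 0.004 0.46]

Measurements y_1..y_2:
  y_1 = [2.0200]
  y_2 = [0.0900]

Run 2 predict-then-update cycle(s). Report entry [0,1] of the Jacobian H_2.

step 1: x^-=[2.5104, 1.2800]  P^-=[0.4063 0.0898; 0.0898 0.6200]  H_jac=[0.8909 0.4542]  S=[0.8831]  K=[0.4561; 0.4095]  nu=[-0.7979]  x^+=[2.1465, 0.9533]  P^+=[0.2226 -0.0751; -0.0751 0.4719]
step 2: x^-=[2.3181, 0.9533]  P^-=[0.3909 0.0128; 0.0128 0.6319]  H_jac=[0.9249 0.3803]  S=[0.7947]  K=[0.4610; 0.3173]  nu=[-2.4164]  x^+=[1.2041, 0.1865]  P^+=[0.2220 -0.1034; -0.1034 0.5519]

H_jac[0,1] = 0.3803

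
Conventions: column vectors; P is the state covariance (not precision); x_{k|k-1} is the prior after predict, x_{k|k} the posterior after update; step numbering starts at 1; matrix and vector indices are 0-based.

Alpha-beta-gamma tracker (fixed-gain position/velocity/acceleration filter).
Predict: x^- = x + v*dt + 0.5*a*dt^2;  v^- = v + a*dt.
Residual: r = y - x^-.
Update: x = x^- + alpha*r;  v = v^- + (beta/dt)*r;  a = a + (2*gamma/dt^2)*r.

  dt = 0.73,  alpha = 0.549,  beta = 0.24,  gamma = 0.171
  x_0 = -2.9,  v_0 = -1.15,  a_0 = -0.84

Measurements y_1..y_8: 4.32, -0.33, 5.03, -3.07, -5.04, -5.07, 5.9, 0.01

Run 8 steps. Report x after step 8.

x_post = -4.8106

step 1: x_pred=-3.9633  r=8.2833  x^+=0.5842  v^+=0.9601  a^+=4.4760
step 2: x_pred=2.4777  r=-2.8077  x^+=0.9363  v^+=3.3045  a^+=2.6741
step 3: x_pred=4.0611  r=0.9689  x^+=4.5930  v^+=5.5751  a^+=3.2959
step 4: x_pred=9.5410  r=-12.6110  x^+=2.6176  v^+=3.8350  a^+=-4.7975
step 5: x_pred=4.1389  r=-9.1789  x^+=-0.9003  v^+=-2.6848  a^+=-10.6882
step 6: x_pred=-5.7081  r=0.6381  x^+=-5.3578  v^+=-10.2774  a^+=-10.2787
step 7: x_pred=-15.5991  r=21.4991  x^+=-3.7961  v^+=-10.7127  a^+=3.5188
step 8: x_pred=-10.6788  r=10.6888  x^+=-4.8106  v^+=-4.6298  a^+=10.3785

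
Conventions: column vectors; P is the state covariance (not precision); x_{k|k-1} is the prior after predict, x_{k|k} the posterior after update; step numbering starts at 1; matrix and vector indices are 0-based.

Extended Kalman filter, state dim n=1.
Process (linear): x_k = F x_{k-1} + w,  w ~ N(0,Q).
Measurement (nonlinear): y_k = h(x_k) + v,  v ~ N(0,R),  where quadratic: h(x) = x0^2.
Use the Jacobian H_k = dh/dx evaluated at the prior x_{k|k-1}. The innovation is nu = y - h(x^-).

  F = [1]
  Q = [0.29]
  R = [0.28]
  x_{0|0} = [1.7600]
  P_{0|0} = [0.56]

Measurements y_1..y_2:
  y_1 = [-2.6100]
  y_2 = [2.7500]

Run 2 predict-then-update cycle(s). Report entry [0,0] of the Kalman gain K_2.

K[0,0] = 0.3513

step 1: x^-=[1.7600]  P^-=[0.8500]  H_jac=[3.5200]  S=[10.8118]  K=[0.2767]  nu=[-5.7076]  x^+=[0.1805]  P^+=[0.0220]
step 2: x^-=[0.1805]  P^-=[0.3120]  H_jac=[0.3610]  S=[0.3207]  K=[0.3513]  nu=[2.7174]  x^+=[1.1351]  P^+=[0.2724]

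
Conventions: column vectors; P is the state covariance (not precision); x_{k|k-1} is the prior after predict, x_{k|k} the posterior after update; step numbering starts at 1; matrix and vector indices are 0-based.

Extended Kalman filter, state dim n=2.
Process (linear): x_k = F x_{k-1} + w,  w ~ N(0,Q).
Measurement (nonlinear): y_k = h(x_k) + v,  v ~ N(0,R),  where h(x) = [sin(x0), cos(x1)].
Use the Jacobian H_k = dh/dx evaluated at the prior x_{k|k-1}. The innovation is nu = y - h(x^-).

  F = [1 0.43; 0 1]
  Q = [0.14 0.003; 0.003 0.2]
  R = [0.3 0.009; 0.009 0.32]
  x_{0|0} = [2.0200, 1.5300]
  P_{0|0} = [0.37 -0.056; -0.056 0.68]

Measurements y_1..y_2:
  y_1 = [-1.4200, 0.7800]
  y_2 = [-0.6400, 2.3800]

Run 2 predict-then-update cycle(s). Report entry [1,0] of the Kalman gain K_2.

K[1,0] = -0.0507

step 1: x^-=[2.6779, 1.5300]  P^-=[0.5876 0.2394; 0.2394 0.8800]  H_jac=[-0.8944 0.0000; 0.0000 -0.9992]  S=[0.7700 0.2229; 0.2229 1.1985]  K=[-0.6602 -0.0768; -0.0694 -0.7207]  nu=[-1.8673, 0.7392]  x^+=[3.8540, 1.1268]  P^+=[0.2222 0.0305; 0.0305 0.2314]
step 2: x^-=[4.3385, 1.1268]  P^-=[0.4313 0.1331; 0.1331 0.4314]  H_jac=[-0.3652 0.0000; 0.0000 -0.9031]  S=[0.3575 0.0529; 0.0529 0.6718]  K=[-0.4190 -0.1459; -0.0507 -0.5759]  nu=[0.2909, 1.9505]  x^+=[3.9321, -0.0113]  P^+=[0.3478 0.0559; 0.0559 0.2046]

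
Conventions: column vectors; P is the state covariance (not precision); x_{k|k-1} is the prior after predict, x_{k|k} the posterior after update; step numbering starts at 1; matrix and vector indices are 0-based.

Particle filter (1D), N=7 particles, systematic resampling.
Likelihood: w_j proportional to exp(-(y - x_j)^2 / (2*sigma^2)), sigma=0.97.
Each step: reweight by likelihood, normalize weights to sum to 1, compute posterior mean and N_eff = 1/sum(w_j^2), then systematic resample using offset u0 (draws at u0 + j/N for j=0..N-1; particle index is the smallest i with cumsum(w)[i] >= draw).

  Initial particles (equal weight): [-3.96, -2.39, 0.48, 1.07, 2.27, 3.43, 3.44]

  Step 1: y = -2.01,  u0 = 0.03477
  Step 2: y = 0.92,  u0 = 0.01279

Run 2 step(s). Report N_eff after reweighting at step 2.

step 1: w=[0.1203, 0.8402, 0.0336, 0.0059, 0.0001, 0.0000, 0.0000]  mean=-2.4617  Neff=1.3859  idx=[0, 1, 1, 1, 1, 1, 1]
step 2: w=[0.0002, 0.1666, 0.1666, 0.1666, 0.1666, 0.1666, 0.1666]  mean=-2.3903  Neff=6.0022  idx=[1, 1, 2, 3, 4, 5, 6]

N_eff = 6.0022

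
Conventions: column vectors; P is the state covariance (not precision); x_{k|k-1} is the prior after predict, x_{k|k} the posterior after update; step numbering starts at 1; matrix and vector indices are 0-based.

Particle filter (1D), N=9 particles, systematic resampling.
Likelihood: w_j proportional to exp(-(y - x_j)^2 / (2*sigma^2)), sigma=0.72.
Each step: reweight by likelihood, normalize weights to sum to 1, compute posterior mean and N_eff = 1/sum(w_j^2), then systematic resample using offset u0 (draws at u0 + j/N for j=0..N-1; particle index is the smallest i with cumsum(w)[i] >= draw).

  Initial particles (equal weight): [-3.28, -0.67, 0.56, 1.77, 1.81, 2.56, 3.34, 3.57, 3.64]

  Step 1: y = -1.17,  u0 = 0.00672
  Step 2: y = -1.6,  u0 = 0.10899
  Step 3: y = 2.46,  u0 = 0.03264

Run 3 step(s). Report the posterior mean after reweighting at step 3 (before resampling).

post_mean = -0.6700

step 1: w=[0.0160, 0.9184, 0.0652, 0.0003, 0.0002, 0.0000, 0.0000, 0.0000, 0.0000]  mean=-0.6302  Neff=1.1794  idx=[0, 1, 1, 1, 1, 1, 1, 1, 1]
step 2: w=[0.0186, 0.1227, 0.1227, 0.1227, 0.1227, 0.1227, 0.1227, 0.1227, 0.1227]  mean=-0.7185  Neff=8.2819  idx=[1, 2, 3, 4, 5, 6, 7, 8, 8]
step 3: w=[0.1111, 0.1111, 0.1111, 0.1111, 0.1111, 0.1111, 0.1111, 0.1111, 0.1111]  mean=-0.6700  Neff=9.0000  idx=[0, 1, 2, 3, 4, 5, 6, 7, 8]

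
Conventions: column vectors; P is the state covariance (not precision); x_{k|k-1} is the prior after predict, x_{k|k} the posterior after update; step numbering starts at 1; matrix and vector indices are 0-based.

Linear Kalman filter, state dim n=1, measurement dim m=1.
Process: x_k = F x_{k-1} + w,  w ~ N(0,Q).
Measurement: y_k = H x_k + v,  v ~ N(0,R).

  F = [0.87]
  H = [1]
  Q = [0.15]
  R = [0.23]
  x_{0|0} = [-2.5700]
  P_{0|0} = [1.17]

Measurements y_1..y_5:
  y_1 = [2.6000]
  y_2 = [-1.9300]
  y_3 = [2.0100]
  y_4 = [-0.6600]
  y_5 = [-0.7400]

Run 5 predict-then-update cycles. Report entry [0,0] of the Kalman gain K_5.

step 1: x^-=[-2.2359]  P^-=[1.0356]  S=[1.2656]  K=[0.8183]  nu=[4.8359]  x^+=[1.7211]  P^+=[0.1882]
step 2: x^-=[1.4974]  P^-=[0.2924]  S=[0.5224]  K=[0.5598]  nu=[-3.4274]  x^+=[-0.4211]  P^+=[0.1287]
step 3: x^-=[-0.3664]  P^-=[0.2474]  S=[0.4774]  K=[0.5183]  nu=[2.3764]  x^+=[0.8652]  P^+=[0.1192]
step 4: x^-=[0.7527]  P^-=[0.2402]  S=[0.4702]  K=[0.5109]  nu=[-1.4127]  x^+=[0.0310]  P^+=[0.1175]
step 5: x^-=[0.0270]  P^-=[0.2389]  S=[0.4689]  K=[0.5095]  nu=[-0.7670]  x^+=[-0.3638]  P^+=[0.1172]

K[0,0] = 0.5095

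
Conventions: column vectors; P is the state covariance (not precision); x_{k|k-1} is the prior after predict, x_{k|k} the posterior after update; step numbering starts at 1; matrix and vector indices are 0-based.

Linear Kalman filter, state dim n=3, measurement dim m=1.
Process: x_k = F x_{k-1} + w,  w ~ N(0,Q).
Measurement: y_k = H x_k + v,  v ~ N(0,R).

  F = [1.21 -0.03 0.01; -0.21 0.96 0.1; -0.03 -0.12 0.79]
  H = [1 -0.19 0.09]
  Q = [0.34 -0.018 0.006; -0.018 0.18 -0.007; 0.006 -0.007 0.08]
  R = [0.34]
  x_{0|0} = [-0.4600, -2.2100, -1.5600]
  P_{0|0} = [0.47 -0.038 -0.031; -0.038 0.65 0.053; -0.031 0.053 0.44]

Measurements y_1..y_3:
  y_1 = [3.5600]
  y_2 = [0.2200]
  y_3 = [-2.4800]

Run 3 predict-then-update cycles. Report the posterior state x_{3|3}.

x_post = [-1.6533, -2.3383, -0.0335]

step 1: x^-=[-0.5059, -2.1810, -0.9534]  P^-=[1.0307 -0.2034 -0.0307; -0.2034 0.8310 0.0008; -0.0307 0.0008 0.3555]  S=[1.4754]  K=[0.7230; -0.2448; 0.0008]  nu=[3.7373]  x^+=[2.1960, -3.0961, -0.9505]  P^+=[0.2596 0.0577 -0.0315; 0.0577 0.7425 0.0011; -0.0315 0.0011 0.3555]
step 2: x^-=[2.7406, -3.5284, -0.4452]  P^-=[0.7158 -0.0413 -0.0364; -0.0413 0.8576 -0.0569; -0.0364 -0.0569 0.3145]  S=[1.1004]  K=[0.6547; -0.1903; 0.0024]  nu=[-3.1509]  x^+=[0.6778, -2.9290, -0.4529]  P^+=[0.2442 0.0958 -0.0382; 0.0958 0.8177 -0.0564; -0.0382 -0.0564 0.3145]
step 3: x^-=[0.9035, -2.9994, -0.0267]  P^-=[0.6905 0.0036 -0.0463; 0.0036 0.8997 -0.1108; -0.0463 -0.1108 0.3015]  S=[1.0595]  K=[0.6471; -0.1673; 0.0017]  nu=[-3.9509]  x^+=[-1.6533, -2.3383, -0.0335]  P^+=[0.2468 0.1184 -0.0475; 0.1184 0.8700 -0.1105; -0.0475 -0.1105 0.3015]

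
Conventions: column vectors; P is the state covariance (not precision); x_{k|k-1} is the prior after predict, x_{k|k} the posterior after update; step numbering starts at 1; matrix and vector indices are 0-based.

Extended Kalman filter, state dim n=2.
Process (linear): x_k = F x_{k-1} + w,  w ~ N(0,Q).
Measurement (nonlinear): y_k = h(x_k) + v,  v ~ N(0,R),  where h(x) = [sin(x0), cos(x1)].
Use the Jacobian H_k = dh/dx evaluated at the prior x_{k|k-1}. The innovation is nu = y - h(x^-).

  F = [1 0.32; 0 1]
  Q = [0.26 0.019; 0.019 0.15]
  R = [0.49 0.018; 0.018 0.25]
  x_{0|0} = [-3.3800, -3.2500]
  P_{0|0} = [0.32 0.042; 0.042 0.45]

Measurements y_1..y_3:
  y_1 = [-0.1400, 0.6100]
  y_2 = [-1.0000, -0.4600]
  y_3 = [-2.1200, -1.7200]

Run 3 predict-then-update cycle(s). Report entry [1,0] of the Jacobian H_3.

H_jac[1,0] = 0.0000

step 1: x^-=[-4.4200, -3.2500]  P^-=[0.6530 0.2050; 0.2050 0.6000]  H_jac=[-0.2882 0.0000; 0.0000 -0.1082]  S=[0.5442 0.0244; 0.0244 0.2570]  K=[-0.3434 -0.0537; -0.0977 -0.2433]  nu=[-1.0976, 1.6041]  x^+=[-4.1292, -3.5331]  P^+=[0.5871 0.1812; 0.1812 0.5784]
step 2: x^-=[-5.2598, -3.5331]  P^-=[1.0223 0.3853; 0.3853 0.7284]  H_jac=[0.5205 0.0000; 0.0000 -0.3816]  S=[0.7670 -0.0585; -0.0585 0.3561]  K=[0.6707 -0.3027; 0.2045 -0.7470]  nu=[-1.8539, 0.4643]  x^+=[-6.6438, -4.2591]  P^+=[0.6209 0.1667; 0.1667 0.4798]
step 3: x^-=[-8.0067, -4.2591]  P^-=[1.0367 0.3392; 0.3392 0.6298]  H_jac=[-0.1521 0.0000; 0.0000 -0.8990]  S=[0.5140 0.0644; 0.0644 0.7590]  K=[-0.2592 -0.3798; -0.0070 -0.7454]  nu=[-1.1316, -1.2820]  x^+=[-7.2264, -3.2955]  P^+=[0.8800 0.1108; 0.1108 0.2074]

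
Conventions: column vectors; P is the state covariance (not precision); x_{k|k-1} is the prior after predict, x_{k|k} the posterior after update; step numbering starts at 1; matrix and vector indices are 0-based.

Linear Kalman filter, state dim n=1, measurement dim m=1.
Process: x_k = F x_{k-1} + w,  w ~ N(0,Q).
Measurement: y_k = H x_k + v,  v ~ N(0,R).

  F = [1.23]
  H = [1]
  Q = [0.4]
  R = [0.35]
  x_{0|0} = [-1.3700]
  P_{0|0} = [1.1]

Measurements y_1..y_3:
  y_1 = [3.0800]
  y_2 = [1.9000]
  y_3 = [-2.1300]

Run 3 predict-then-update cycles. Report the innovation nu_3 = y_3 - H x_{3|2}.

innov = [-4.8388]

step 1: x^-=[-1.6851]  P^-=[2.0642]  S=[2.4142]  K=[0.8550]  nu=[4.7651]  x^+=[2.3892]  P^+=[0.2993]
step 2: x^-=[2.9387]  P^-=[0.8527]  S=[1.2027]  K=[0.7090]  nu=[-1.0387]  x^+=[2.2023]  P^+=[0.2481]
step 3: x^-=[2.7088]  P^-=[0.7754]  S=[1.1254]  K=[0.6890]  nu=[-4.8388]  x^+=[-0.6252]  P^+=[0.2412]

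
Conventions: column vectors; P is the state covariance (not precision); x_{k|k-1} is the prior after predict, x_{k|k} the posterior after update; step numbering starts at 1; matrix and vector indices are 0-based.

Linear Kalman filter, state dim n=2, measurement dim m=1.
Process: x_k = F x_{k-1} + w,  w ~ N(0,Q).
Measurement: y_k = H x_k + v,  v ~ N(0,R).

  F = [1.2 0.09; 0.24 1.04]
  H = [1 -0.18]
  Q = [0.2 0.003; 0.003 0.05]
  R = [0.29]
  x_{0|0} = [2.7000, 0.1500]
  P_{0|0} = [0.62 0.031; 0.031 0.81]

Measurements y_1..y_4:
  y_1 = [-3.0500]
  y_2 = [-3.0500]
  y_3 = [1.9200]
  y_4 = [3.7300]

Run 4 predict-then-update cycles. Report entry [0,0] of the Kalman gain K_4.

K[0,0] = 0.7058

step 1: x^-=[3.2535, 0.8040]  P^-=[1.1061 0.2967; 0.2967 0.9773]  S=[1.3209]  K=[0.7969; 0.0915]  nu=[-6.1588]  x^+=[-1.6545, 0.2407]  P^+=[0.2672 0.2004; 0.2004 0.9662]
step 2: x^-=[-1.9638, -0.1468]  P^-=[0.6359 0.4249; 0.4249 1.2105]  S=[0.8121]  K=[0.6888; 0.2549]  nu=[-1.1126]  x^+=[-2.7302, -0.4304]  P^+=[0.2506 0.2823; 0.2823 1.1578]
step 3: x^-=[-3.3149, -1.1028]  P^-=[0.6312 0.5420; 0.5420 1.4576]  S=[0.7733]  K=[0.6901; 0.3615]  nu=[5.0364]  x^+=[0.1605, 0.7181]  P^+=[0.2629 0.3490; 0.3490 1.3565]
step 4: x^-=[0.2572, 0.7853]  P^-=[0.6650 0.6488; 0.6488 1.7066]  S=[0.7767]  K=[0.7058; 0.4398]  nu=[3.6141]  x^+=[2.8081, 2.3749]  P^+=[0.2781 0.4077; 0.4077 1.5563]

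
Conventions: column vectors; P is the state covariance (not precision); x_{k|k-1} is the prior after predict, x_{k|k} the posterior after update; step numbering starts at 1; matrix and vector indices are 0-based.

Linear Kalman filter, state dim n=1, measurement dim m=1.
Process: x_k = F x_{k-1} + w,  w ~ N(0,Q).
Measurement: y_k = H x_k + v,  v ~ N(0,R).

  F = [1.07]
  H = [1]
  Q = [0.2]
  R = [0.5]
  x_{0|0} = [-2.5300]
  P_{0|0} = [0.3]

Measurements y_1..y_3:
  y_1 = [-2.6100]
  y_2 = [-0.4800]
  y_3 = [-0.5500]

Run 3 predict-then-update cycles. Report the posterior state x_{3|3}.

step 1: x^-=[-2.7071]  P^-=[0.5435]  S=[1.0435]  K=[0.5208]  nu=[0.0971]  x^+=[-2.6565]  P^+=[0.2604]
step 2: x^-=[-2.8425]  P^-=[0.4981]  S=[0.9981]  K=[0.4991]  nu=[2.3625]  x^+=[-1.6634]  P^+=[0.2495]
step 3: x^-=[-1.7799]  P^-=[0.4857]  S=[0.9857]  K=[0.4927]  nu=[1.2299]  x^+=[-1.1739]  P^+=[0.2464]

x_post = [-1.1739]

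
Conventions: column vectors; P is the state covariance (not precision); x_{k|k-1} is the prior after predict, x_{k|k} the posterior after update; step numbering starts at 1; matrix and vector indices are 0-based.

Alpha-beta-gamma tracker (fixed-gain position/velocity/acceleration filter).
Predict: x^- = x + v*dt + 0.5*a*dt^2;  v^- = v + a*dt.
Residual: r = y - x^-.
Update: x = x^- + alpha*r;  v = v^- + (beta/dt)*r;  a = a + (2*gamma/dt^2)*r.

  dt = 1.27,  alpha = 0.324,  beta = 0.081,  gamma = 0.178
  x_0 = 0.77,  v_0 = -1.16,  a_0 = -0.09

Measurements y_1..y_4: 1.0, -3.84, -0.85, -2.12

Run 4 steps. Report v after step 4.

v_post = -0.4728

step 1: x_pred=-0.7758  r=1.7758  x^+=-0.2004  v^+=-1.1610  a^+=0.3020
step 2: x_pred=-1.4314  r=-2.4086  x^+=-2.2118  v^+=-0.9312  a^+=-0.2297
step 3: x_pred=-3.5796  r=2.7296  x^+=-2.6952  v^+=-1.0488  a^+=0.3728
step 4: x_pred=-3.7265  r=1.6065  x^+=-3.2060  v^+=-0.4728  a^+=0.7274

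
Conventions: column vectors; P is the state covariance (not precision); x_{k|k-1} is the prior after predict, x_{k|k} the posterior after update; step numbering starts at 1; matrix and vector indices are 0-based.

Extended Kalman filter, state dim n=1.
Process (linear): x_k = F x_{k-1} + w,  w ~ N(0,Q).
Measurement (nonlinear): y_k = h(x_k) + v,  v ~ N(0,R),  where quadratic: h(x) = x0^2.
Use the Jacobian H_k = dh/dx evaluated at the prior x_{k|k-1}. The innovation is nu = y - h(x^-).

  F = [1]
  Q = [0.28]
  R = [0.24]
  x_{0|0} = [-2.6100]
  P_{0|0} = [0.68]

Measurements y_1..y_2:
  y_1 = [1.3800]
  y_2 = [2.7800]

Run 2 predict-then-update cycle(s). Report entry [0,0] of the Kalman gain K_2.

K[0,0] = -0.2923

step 1: x^-=[-2.6100]  P^-=[0.9600]  H_jac=[-5.2200]  S=[26.3985]  K=[-0.1898]  nu=[-5.4321]  x^+=[-1.5788]  P^+=[0.0087]
step 2: x^-=[-1.5788]  P^-=[0.2887]  H_jac=[-3.1577]  S=[3.1188]  K=[-0.2923]  nu=[0.2873]  x^+=[-1.6628]  P^+=[0.0222]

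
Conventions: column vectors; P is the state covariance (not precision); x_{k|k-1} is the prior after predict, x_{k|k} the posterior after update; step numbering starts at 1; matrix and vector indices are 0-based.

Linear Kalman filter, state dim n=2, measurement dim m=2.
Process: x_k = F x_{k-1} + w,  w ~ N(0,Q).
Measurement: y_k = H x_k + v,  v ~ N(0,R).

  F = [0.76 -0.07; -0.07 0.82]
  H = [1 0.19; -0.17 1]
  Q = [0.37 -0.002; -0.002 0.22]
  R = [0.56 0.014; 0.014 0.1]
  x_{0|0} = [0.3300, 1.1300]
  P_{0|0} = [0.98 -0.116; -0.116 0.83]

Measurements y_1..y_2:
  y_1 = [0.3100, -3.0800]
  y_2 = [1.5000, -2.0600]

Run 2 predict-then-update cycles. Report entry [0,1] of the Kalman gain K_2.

K[0,1] = -0.2045

step 1: x^-=[0.1717, 0.9035]  P^-=[0.9525 -0.1746; -0.1746 0.7962]  S=[1.4748 -0.1656; -0.1656 0.9831]  K=[0.5961 -0.2419; 0.0800 0.8536]  nu=[-0.0334, -3.9543]  x^+=[1.1084, -2.4744]  P^+=[0.3230 0.0391; 0.0391 0.0931]
step 2: x^-=[1.0156, -2.1066]  P^-=[0.5529 0.0000; 0.0000 0.2797]  S=[1.1230 -0.0268; -0.0268 0.3957]  K=[0.4874 -0.2045; 0.0643 0.7113]  nu=[0.8847, 0.2193]  x^+=[1.4020, -1.8938]  P^+=[0.2642 0.0313; 0.0313 0.0773]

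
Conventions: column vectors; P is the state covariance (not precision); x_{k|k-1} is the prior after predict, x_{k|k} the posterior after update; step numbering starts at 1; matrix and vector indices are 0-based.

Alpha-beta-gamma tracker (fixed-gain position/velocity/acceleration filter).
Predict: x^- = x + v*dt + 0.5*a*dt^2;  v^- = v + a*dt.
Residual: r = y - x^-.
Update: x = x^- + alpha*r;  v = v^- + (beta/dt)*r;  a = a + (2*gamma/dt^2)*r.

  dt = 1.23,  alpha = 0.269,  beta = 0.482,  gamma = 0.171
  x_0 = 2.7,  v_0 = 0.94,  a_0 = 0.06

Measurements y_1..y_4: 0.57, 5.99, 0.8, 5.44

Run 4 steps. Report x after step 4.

x_post = 2.8513

step 1: x_pred=3.9016  r=-3.3316  x^+=3.0054  v^+=-0.2917  a^+=-0.6931
step 2: x_pred=2.1222  r=3.8678  x^+=3.1627  v^+=0.3714  a^+=0.1812
step 3: x_pred=3.7565  r=-2.9565  x^+=2.9612  v^+=-0.5643  a^+=-0.4871
step 4: x_pred=1.8986  r=3.5414  x^+=2.8513  v^+=0.2243  a^+=0.3134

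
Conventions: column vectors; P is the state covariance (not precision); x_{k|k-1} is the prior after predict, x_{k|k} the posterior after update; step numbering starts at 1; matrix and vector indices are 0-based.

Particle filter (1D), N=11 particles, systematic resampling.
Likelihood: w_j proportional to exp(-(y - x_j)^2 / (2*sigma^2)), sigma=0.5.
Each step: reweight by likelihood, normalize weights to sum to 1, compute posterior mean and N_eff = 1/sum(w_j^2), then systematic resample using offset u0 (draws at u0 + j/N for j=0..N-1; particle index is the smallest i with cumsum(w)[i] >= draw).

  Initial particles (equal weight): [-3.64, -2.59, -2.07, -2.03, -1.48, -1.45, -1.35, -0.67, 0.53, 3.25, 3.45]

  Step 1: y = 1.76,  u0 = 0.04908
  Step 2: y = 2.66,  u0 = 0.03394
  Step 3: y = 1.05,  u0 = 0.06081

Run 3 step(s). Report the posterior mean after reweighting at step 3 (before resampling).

step 1: w=[0.0000, 0.0000, 0.0000, 0.0000, 0.0000, 0.0000, 0.0000, 0.0001, 0.7626, 0.1854, 0.0520]  mean=1.1857  Neff=1.6166  idx=[8, 8, 8, 8, 8, 8, 8, 8, 9, 9, 10]
step 2: w=[0.0001, 0.0001, 0.0001, 0.0001, 0.0001, 0.0001, 0.0001, 0.0001, 0.3880, 0.3880, 0.2234]  mean=3.2927  Neff=2.8497  idx=[8, 8, 8, 8, 9, 9, 9, 9, 9, 10, 10]
step 3: w=[0.1073, 0.1073, 0.1073, 0.1073, 0.1073, 0.1073, 0.1073, 0.1073, 0.1073, 0.0170, 0.0170]  mean=3.2568  Neff=9.5927  idx=[0, 1, 2, 3, 3, 4, 5, 6, 7, 8, 9]

post_mean = 3.2568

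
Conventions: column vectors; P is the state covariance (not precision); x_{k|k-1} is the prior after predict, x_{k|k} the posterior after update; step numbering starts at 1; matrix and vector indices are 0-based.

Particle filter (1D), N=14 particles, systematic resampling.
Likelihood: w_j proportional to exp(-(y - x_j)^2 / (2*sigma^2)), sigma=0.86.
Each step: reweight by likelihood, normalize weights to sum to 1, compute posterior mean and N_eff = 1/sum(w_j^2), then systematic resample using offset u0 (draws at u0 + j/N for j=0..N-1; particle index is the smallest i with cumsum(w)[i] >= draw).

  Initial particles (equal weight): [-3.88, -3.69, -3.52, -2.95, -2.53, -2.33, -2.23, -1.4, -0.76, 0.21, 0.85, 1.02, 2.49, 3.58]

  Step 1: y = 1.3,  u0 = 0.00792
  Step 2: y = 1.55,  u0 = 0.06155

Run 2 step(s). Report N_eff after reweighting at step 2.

step 1: w=[0.0000, 0.0000, 0.0000, 0.0000, 0.0000, 0.0000, 0.0001, 0.0026, 0.0207, 0.1631, 0.3175, 0.3453, 0.1398, 0.0108]  mean=1.0235  Neff=3.7488  idx=[8, 9, 9, 10, 10, 10, 10, 11, 11, 11, 11, 11, 12, 12]
step 2: w=[0.0031, 0.0340, 0.0340, 0.0823, 0.0823, 0.0823, 0.0823, 0.0947, 0.0947, 0.0947, 0.0947, 0.0947, 0.0630, 0.0630]  mean=1.0887  Neff=12.1622  idx=[2, 3, 4, 5, 6, 7, 7, 8, 9, 10, 10, 11, 12, 13]

N_eff = 12.1622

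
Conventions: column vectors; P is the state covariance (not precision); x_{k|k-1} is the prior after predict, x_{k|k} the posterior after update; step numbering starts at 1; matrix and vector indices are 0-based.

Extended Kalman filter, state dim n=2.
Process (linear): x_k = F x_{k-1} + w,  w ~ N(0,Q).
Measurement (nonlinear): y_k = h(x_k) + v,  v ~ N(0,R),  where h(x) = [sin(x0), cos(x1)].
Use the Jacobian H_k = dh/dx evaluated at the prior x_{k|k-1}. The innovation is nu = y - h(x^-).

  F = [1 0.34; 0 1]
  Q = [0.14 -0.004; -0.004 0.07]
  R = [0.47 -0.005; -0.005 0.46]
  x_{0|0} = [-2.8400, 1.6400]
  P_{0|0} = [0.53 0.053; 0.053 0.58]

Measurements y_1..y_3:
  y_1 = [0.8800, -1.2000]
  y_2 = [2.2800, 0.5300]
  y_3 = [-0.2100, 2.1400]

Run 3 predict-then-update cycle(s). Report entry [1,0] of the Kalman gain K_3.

K[1,0] = -0.0778

step 1: x^-=[-2.2824, 1.6400]  P^-=[0.7731 0.2462; 0.2462 0.6500]  H_jac=[-0.6530 0.0000; 0.0000 -0.9976]  S=[0.7997 0.1554; 0.1554 1.1069]  K=[-0.6047 -0.1370; -0.0897 -0.5732]  nu=[1.6373, -1.1309]  x^+=[-3.1176, 2.1414]  P^+=[0.4342 0.0601; 0.0601 0.2639]
step 2: x^-=[-2.3895, 2.1414]  P^-=[0.6455 0.1459; 0.1459 0.3339]  H_jac=[-0.7302 0.0000; 0.0000 -0.8416]  S=[0.8142 0.0846; 0.0846 0.6965]  K=[-0.5678 -0.1072; -0.0900 -0.3925]  nu=[2.9632, 1.0702]  x^+=[-4.1867, 1.4547]  P^+=[0.3647 0.0552; 0.0552 0.2140]
step 3: x^-=[-3.6922, 1.4547]  P^-=[0.5670 0.1240; 0.1240 0.2840]  H_jac=[-0.8522 0.0000; 0.0000 -0.9933]  S=[0.8818 0.1000; 0.1000 0.7402]  K=[-0.5374 -0.0938; -0.0778 -0.3706]  nu=[-0.7332, 2.0241]  x^+=[-3.4881, 0.7616]  P^+=[0.2958 0.0407; 0.0407 0.1712]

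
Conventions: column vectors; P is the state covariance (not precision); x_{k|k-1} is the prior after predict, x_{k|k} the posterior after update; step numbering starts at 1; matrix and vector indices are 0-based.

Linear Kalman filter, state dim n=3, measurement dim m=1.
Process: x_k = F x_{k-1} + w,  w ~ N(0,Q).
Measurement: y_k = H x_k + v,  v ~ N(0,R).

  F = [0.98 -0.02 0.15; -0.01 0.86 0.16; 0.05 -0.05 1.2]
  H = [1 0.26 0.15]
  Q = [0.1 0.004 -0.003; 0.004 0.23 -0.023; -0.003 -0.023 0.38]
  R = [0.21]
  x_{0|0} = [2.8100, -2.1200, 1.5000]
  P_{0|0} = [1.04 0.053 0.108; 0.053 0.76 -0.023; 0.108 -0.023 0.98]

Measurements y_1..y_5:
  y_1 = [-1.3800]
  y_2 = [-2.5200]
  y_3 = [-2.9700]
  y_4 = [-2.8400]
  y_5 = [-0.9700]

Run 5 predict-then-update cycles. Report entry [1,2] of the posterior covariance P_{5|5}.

step 1: x^-=[3.0212, -1.6113, 2.0465]  P^-=[1.1510 0.0628 0.3510; 0.0628 0.8097 0.1103; 0.3510 0.1103 1.8112]  S=[1.6030]  K=[0.7610; 0.1808; 0.4063]  nu=[-4.2892]  x^+=[-0.2431, -2.3869, 0.3037]  P^+=[0.2225 -0.1578 -0.1447; -0.1578 0.7573 -0.0075; -0.1447 -0.0075 1.5465]
step 2: x^-=[-0.1449, -2.0017, 0.4716]  P^-=[0.3125 -0.1305 0.1239; -0.1305 0.8308 0.2273; 0.1239 0.2273 2.5937]  S=[0.6241]  K=[0.4762; 0.1916; 0.9167]  nu=[-1.9254]  x^+=[-1.0617, -2.3707, -1.2933]  P^+=[0.1710 -0.1875 -0.1485; -0.1875 0.8079 0.1177; -0.1485 0.1177 2.0693]
step 3: x^-=[-1.1871, -2.2351, -1.4865]  P^-=[0.2741 -0.1282 0.2086; -0.1282 0.9166 0.4524; 0.2086 0.4524 3.3313]  S=[0.6522]  K=[0.4171; 0.2729; 1.2663]  nu=[-0.9788]  x^+=[-1.5954, -2.5022, -2.7260]  P^+=[0.1606 -0.2024 -0.1359; -0.2024 0.8680 0.2270; -0.1359 0.2270 2.2854]
step 4: x^-=[-1.9223, -2.5721, -3.2259]  P^-=[0.2726 -0.1209 0.2592; -0.1209 0.9969 0.6026; 0.2592 0.6026 3.6311]  S=[0.6937]  K=[0.4038; 0.3298; 1.3848]  nu=[0.2350]  x^+=[-1.8275, -2.4946, -2.9005]  P^+=[0.1595 -0.2132 -0.1287; -0.2132 0.9215 0.2859; -0.1287 0.2859 2.3009]
step 5: x^-=[-2.1761, -2.5912, -3.4472]  P^-=[0.2742 -0.1220 0.2693; -0.1220 1.0532 0.6631; 0.2693 0.6631 3.6473]  S=[0.7065]  K=[0.4004; 0.3557; 1.3995]  nu=[2.3969]  x^+=[-1.2165, -1.7385, -0.0928]  P^+=[0.1609 -0.2226 -0.1266; -0.2226 0.9638 0.3113; -0.1266 0.3113 2.2635]

P_post[1,2] = 0.3113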